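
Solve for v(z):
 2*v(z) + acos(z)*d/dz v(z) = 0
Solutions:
 v(z) = C1*exp(-2*Integral(1/acos(z), z))


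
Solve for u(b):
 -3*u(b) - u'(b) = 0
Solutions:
 u(b) = C1*exp(-3*b)


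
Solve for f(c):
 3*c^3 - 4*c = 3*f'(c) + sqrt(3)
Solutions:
 f(c) = C1 + c^4/4 - 2*c^2/3 - sqrt(3)*c/3


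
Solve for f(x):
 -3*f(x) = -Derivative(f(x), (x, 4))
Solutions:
 f(x) = C1*exp(-3^(1/4)*x) + C2*exp(3^(1/4)*x) + C3*sin(3^(1/4)*x) + C4*cos(3^(1/4)*x)


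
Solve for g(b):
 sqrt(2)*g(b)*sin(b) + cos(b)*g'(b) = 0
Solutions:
 g(b) = C1*cos(b)^(sqrt(2))


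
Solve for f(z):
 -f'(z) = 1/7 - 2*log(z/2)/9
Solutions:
 f(z) = C1 + 2*z*log(z)/9 - 23*z/63 - 2*z*log(2)/9


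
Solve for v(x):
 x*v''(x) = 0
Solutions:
 v(x) = C1 + C2*x


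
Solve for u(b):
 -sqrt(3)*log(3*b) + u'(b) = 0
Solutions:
 u(b) = C1 + sqrt(3)*b*log(b) - sqrt(3)*b + sqrt(3)*b*log(3)


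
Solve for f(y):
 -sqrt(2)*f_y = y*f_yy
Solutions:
 f(y) = C1 + C2*y^(1 - sqrt(2))


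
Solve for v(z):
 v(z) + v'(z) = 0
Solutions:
 v(z) = C1*exp(-z)


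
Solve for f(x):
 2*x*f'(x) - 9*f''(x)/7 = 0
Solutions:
 f(x) = C1 + C2*erfi(sqrt(7)*x/3)


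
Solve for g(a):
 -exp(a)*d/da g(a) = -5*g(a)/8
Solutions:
 g(a) = C1*exp(-5*exp(-a)/8)


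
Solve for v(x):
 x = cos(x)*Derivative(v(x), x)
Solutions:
 v(x) = C1 + Integral(x/cos(x), x)


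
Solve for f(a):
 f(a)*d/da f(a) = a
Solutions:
 f(a) = -sqrt(C1 + a^2)
 f(a) = sqrt(C1 + a^2)


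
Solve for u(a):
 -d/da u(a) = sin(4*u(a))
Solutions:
 u(a) = -acos((-C1 - exp(8*a))/(C1 - exp(8*a)))/4 + pi/2
 u(a) = acos((-C1 - exp(8*a))/(C1 - exp(8*a)))/4


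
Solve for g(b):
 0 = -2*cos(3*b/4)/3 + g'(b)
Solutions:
 g(b) = C1 + 8*sin(3*b/4)/9


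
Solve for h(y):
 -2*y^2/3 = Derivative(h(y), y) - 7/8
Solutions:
 h(y) = C1 - 2*y^3/9 + 7*y/8


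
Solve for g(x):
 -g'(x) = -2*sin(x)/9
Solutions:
 g(x) = C1 - 2*cos(x)/9


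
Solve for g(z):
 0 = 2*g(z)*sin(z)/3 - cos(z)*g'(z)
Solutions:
 g(z) = C1/cos(z)^(2/3)


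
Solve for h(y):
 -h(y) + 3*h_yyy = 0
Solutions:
 h(y) = C3*exp(3^(2/3)*y/3) + (C1*sin(3^(1/6)*y/2) + C2*cos(3^(1/6)*y/2))*exp(-3^(2/3)*y/6)


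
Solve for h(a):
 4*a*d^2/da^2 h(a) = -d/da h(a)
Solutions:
 h(a) = C1 + C2*a^(3/4)


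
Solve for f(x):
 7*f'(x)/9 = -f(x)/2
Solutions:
 f(x) = C1*exp(-9*x/14)


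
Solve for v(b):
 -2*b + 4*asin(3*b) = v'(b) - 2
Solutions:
 v(b) = C1 - b^2 + 4*b*asin(3*b) + 2*b + 4*sqrt(1 - 9*b^2)/3


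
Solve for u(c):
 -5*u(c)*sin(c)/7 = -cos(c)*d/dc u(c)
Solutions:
 u(c) = C1/cos(c)^(5/7)


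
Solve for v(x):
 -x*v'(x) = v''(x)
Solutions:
 v(x) = C1 + C2*erf(sqrt(2)*x/2)


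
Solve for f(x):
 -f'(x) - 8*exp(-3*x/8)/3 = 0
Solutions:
 f(x) = C1 + 64*exp(-3*x/8)/9


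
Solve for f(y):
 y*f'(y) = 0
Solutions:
 f(y) = C1


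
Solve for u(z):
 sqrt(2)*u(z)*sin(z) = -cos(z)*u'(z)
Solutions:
 u(z) = C1*cos(z)^(sqrt(2))


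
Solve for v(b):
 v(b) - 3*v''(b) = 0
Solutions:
 v(b) = C1*exp(-sqrt(3)*b/3) + C2*exp(sqrt(3)*b/3)


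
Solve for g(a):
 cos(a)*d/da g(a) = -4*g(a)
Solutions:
 g(a) = C1*(sin(a)^2 - 2*sin(a) + 1)/(sin(a)^2 + 2*sin(a) + 1)


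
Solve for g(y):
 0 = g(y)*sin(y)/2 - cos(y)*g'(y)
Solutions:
 g(y) = C1/sqrt(cos(y))


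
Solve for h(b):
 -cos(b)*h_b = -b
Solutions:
 h(b) = C1 + Integral(b/cos(b), b)


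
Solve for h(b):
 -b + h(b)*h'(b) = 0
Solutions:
 h(b) = -sqrt(C1 + b^2)
 h(b) = sqrt(C1 + b^2)


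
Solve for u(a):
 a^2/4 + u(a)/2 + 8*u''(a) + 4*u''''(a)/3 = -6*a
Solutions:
 u(a) = C1*sin(a*sqrt(3 - sqrt(138)/4)) + C2*sin(a*sqrt(sqrt(138)/4 + 3)) + C3*cos(a*sqrt(3 - sqrt(138)/4)) + C4*cos(a*sqrt(sqrt(138)/4 + 3)) - a^2/2 - 12*a + 16


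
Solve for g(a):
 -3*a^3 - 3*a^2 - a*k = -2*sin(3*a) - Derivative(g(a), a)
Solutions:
 g(a) = C1 + 3*a^4/4 + a^3 + a^2*k/2 + 2*cos(3*a)/3


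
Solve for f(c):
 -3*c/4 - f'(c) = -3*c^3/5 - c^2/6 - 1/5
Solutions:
 f(c) = C1 + 3*c^4/20 + c^3/18 - 3*c^2/8 + c/5


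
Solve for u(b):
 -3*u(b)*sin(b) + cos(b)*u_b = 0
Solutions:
 u(b) = C1/cos(b)^3


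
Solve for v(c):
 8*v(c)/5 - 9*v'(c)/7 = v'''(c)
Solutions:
 v(c) = C1*exp(-c*(-15*245^(1/3)/(196 + sqrt(43141))^(1/3) + 175^(1/3)*(196 + sqrt(43141))^(1/3))/70)*sin(sqrt(3)*c*(15*245^(1/3)/(196 + sqrt(43141))^(1/3) + 175^(1/3)*(196 + sqrt(43141))^(1/3))/70) + C2*exp(-c*(-15*245^(1/3)/(196 + sqrt(43141))^(1/3) + 175^(1/3)*(196 + sqrt(43141))^(1/3))/70)*cos(sqrt(3)*c*(15*245^(1/3)/(196 + sqrt(43141))^(1/3) + 175^(1/3)*(196 + sqrt(43141))^(1/3))/70) + C3*exp(c*(-15*245^(1/3)/(196 + sqrt(43141))^(1/3) + 175^(1/3)*(196 + sqrt(43141))^(1/3))/35)


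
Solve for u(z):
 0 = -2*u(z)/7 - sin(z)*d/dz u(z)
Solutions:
 u(z) = C1*(cos(z) + 1)^(1/7)/(cos(z) - 1)^(1/7)


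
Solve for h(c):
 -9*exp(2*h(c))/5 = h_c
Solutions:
 h(c) = log(-sqrt(1/(C1 + 9*c))) - log(2) + log(10)/2
 h(c) = log(1/(C1 + 9*c))/2 - log(2) + log(10)/2


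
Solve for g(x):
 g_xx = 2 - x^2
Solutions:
 g(x) = C1 + C2*x - x^4/12 + x^2


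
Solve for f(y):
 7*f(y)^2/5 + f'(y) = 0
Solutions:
 f(y) = 5/(C1 + 7*y)


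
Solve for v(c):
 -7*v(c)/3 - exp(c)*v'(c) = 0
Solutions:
 v(c) = C1*exp(7*exp(-c)/3)


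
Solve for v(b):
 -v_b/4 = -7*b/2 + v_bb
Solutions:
 v(b) = C1 + C2*exp(-b/4) + 7*b^2 - 56*b


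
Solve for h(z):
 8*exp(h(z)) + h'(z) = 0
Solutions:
 h(z) = log(1/(C1 + 8*z))


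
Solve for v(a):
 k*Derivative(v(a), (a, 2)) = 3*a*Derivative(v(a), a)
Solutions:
 v(a) = C1 + C2*erf(sqrt(6)*a*sqrt(-1/k)/2)/sqrt(-1/k)


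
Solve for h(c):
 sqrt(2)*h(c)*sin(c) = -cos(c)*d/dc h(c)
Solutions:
 h(c) = C1*cos(c)^(sqrt(2))


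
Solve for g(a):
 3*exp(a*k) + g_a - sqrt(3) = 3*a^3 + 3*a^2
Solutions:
 g(a) = C1 + 3*a^4/4 + a^3 + sqrt(3)*a - 3*exp(a*k)/k


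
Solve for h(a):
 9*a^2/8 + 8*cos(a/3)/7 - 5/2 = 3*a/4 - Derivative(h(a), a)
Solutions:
 h(a) = C1 - 3*a^3/8 + 3*a^2/8 + 5*a/2 - 24*sin(a/3)/7


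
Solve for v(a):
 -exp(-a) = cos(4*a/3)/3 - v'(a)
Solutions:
 v(a) = C1 + sin(4*a/3)/4 - exp(-a)


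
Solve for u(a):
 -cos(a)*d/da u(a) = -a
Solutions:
 u(a) = C1 + Integral(a/cos(a), a)


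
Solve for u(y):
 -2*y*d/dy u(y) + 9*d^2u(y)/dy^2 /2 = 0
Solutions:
 u(y) = C1 + C2*erfi(sqrt(2)*y/3)


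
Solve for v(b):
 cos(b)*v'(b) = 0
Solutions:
 v(b) = C1


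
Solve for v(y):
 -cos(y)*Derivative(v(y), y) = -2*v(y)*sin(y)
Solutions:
 v(y) = C1/cos(y)^2


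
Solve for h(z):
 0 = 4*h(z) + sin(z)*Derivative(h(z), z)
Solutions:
 h(z) = C1*(cos(z)^2 + 2*cos(z) + 1)/(cos(z)^2 - 2*cos(z) + 1)


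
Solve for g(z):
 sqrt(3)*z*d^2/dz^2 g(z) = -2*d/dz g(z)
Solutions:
 g(z) = C1 + C2*z^(1 - 2*sqrt(3)/3)


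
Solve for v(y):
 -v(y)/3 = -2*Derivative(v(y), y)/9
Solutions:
 v(y) = C1*exp(3*y/2)


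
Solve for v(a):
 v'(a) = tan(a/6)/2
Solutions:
 v(a) = C1 - 3*log(cos(a/6))


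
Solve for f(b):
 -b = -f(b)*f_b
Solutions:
 f(b) = -sqrt(C1 + b^2)
 f(b) = sqrt(C1 + b^2)


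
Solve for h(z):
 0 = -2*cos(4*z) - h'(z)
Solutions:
 h(z) = C1 - sin(4*z)/2


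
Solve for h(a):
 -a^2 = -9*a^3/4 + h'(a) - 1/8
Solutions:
 h(a) = C1 + 9*a^4/16 - a^3/3 + a/8


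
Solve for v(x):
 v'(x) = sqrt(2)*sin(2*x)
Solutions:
 v(x) = C1 - sqrt(2)*cos(2*x)/2


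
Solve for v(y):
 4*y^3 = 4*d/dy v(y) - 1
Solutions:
 v(y) = C1 + y^4/4 + y/4


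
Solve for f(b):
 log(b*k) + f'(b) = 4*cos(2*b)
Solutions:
 f(b) = C1 - b*log(b*k) + b + 2*sin(2*b)


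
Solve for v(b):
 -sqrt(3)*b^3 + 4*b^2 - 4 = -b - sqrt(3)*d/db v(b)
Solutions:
 v(b) = C1 + b^4/4 - 4*sqrt(3)*b^3/9 - sqrt(3)*b^2/6 + 4*sqrt(3)*b/3


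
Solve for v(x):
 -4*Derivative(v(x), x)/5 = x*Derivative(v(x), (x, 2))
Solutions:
 v(x) = C1 + C2*x^(1/5)


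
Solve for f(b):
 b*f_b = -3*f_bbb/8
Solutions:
 f(b) = C1 + Integral(C2*airyai(-2*3^(2/3)*b/3) + C3*airybi(-2*3^(2/3)*b/3), b)


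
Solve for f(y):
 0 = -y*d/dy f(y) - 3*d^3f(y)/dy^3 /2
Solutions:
 f(y) = C1 + Integral(C2*airyai(-2^(1/3)*3^(2/3)*y/3) + C3*airybi(-2^(1/3)*3^(2/3)*y/3), y)


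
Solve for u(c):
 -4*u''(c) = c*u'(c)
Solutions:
 u(c) = C1 + C2*erf(sqrt(2)*c/4)


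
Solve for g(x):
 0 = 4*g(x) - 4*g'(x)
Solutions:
 g(x) = C1*exp(x)


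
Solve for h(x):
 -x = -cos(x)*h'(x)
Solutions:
 h(x) = C1 + Integral(x/cos(x), x)


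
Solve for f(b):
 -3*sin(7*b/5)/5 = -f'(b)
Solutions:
 f(b) = C1 - 3*cos(7*b/5)/7


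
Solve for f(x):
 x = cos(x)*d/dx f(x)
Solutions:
 f(x) = C1 + Integral(x/cos(x), x)


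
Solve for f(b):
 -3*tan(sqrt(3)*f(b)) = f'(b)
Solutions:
 f(b) = sqrt(3)*(pi - asin(C1*exp(-3*sqrt(3)*b)))/3
 f(b) = sqrt(3)*asin(C1*exp(-3*sqrt(3)*b))/3


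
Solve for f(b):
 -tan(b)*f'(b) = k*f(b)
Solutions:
 f(b) = C1*exp(-k*log(sin(b)))


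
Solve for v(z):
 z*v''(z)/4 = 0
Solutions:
 v(z) = C1 + C2*z


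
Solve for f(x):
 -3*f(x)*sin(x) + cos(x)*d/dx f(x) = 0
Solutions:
 f(x) = C1/cos(x)^3


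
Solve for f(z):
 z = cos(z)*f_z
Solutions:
 f(z) = C1 + Integral(z/cos(z), z)


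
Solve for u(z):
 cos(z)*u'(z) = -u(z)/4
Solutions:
 u(z) = C1*(sin(z) - 1)^(1/8)/(sin(z) + 1)^(1/8)


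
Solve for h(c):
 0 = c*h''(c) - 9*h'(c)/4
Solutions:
 h(c) = C1 + C2*c^(13/4)


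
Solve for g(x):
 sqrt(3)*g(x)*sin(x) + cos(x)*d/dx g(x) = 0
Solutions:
 g(x) = C1*cos(x)^(sqrt(3))


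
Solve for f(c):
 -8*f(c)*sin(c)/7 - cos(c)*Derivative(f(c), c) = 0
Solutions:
 f(c) = C1*cos(c)^(8/7)


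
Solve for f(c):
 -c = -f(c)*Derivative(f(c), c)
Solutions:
 f(c) = -sqrt(C1 + c^2)
 f(c) = sqrt(C1 + c^2)


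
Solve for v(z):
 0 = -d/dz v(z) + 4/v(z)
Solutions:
 v(z) = -sqrt(C1 + 8*z)
 v(z) = sqrt(C1 + 8*z)


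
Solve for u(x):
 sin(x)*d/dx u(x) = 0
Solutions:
 u(x) = C1


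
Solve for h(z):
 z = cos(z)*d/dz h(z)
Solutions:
 h(z) = C1 + Integral(z/cos(z), z)


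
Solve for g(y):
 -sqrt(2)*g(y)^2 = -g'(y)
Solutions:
 g(y) = -1/(C1 + sqrt(2)*y)


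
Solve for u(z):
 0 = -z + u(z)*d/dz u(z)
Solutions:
 u(z) = -sqrt(C1 + z^2)
 u(z) = sqrt(C1 + z^2)


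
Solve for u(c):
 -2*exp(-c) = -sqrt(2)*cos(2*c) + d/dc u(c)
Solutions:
 u(c) = C1 + sqrt(2)*sin(2*c)/2 + 2*exp(-c)


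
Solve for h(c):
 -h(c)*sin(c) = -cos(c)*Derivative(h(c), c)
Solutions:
 h(c) = C1/cos(c)


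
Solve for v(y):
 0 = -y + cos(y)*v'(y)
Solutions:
 v(y) = C1 + Integral(y/cos(y), y)


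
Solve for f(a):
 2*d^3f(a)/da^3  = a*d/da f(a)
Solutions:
 f(a) = C1 + Integral(C2*airyai(2^(2/3)*a/2) + C3*airybi(2^(2/3)*a/2), a)


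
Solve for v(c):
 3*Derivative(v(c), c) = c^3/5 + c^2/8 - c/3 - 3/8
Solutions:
 v(c) = C1 + c^4/60 + c^3/72 - c^2/18 - c/8


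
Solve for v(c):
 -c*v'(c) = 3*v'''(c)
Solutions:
 v(c) = C1 + Integral(C2*airyai(-3^(2/3)*c/3) + C3*airybi(-3^(2/3)*c/3), c)


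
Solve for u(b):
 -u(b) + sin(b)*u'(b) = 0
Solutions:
 u(b) = C1*sqrt(cos(b) - 1)/sqrt(cos(b) + 1)


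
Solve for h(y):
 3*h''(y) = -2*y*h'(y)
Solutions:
 h(y) = C1 + C2*erf(sqrt(3)*y/3)


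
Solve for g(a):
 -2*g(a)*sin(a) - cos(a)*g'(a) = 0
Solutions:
 g(a) = C1*cos(a)^2


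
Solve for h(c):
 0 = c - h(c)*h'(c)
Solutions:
 h(c) = -sqrt(C1 + c^2)
 h(c) = sqrt(C1 + c^2)


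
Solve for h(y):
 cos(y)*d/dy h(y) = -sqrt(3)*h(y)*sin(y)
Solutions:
 h(y) = C1*cos(y)^(sqrt(3))


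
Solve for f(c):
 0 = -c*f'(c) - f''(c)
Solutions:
 f(c) = C1 + C2*erf(sqrt(2)*c/2)


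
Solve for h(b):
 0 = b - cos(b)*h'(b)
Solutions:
 h(b) = C1 + Integral(b/cos(b), b)


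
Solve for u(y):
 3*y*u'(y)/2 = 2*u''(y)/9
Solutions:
 u(y) = C1 + C2*erfi(3*sqrt(6)*y/4)


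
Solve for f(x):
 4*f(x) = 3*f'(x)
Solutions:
 f(x) = C1*exp(4*x/3)


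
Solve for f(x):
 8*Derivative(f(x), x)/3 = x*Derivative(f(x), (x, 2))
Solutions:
 f(x) = C1 + C2*x^(11/3)


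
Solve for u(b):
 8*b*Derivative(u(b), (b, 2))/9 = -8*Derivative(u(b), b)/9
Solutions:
 u(b) = C1 + C2*log(b)


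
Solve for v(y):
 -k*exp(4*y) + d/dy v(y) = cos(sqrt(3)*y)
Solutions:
 v(y) = C1 + k*exp(4*y)/4 + sqrt(3)*sin(sqrt(3)*y)/3


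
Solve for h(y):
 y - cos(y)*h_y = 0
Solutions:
 h(y) = C1 + Integral(y/cos(y), y)


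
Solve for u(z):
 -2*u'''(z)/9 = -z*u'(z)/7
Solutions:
 u(z) = C1 + Integral(C2*airyai(42^(2/3)*z/14) + C3*airybi(42^(2/3)*z/14), z)


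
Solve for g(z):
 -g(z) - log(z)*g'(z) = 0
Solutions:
 g(z) = C1*exp(-li(z))


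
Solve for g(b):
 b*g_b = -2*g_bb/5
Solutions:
 g(b) = C1 + C2*erf(sqrt(5)*b/2)


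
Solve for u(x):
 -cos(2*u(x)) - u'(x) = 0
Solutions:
 u(x) = -asin((C1 + exp(4*x))/(C1 - exp(4*x)))/2 + pi/2
 u(x) = asin((C1 + exp(4*x))/(C1 - exp(4*x)))/2


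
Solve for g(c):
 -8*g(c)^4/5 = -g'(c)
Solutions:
 g(c) = 5^(1/3)*(-1/(C1 + 24*c))^(1/3)
 g(c) = 5^(1/3)*(-1/(C1 + 8*c))^(1/3)*(-3^(2/3) - 3*3^(1/6)*I)/6
 g(c) = 5^(1/3)*(-1/(C1 + 8*c))^(1/3)*(-3^(2/3) + 3*3^(1/6)*I)/6


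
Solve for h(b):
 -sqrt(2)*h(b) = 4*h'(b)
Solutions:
 h(b) = C1*exp(-sqrt(2)*b/4)


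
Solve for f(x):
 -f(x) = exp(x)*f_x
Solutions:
 f(x) = C1*exp(exp(-x))


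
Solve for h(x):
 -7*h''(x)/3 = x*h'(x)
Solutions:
 h(x) = C1 + C2*erf(sqrt(42)*x/14)


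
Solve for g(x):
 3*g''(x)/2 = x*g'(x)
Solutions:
 g(x) = C1 + C2*erfi(sqrt(3)*x/3)


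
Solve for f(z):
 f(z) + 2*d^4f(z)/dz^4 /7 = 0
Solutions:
 f(z) = (C1*sin(14^(1/4)*z/2) + C2*cos(14^(1/4)*z/2))*exp(-14^(1/4)*z/2) + (C3*sin(14^(1/4)*z/2) + C4*cos(14^(1/4)*z/2))*exp(14^(1/4)*z/2)


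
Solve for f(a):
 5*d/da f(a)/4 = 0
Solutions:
 f(a) = C1


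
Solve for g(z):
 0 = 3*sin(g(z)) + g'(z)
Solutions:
 g(z) = -acos((-C1 - exp(6*z))/(C1 - exp(6*z))) + 2*pi
 g(z) = acos((-C1 - exp(6*z))/(C1 - exp(6*z)))


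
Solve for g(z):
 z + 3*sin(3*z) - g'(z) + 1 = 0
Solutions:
 g(z) = C1 + z^2/2 + z - cos(3*z)


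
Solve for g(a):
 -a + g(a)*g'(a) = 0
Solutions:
 g(a) = -sqrt(C1 + a^2)
 g(a) = sqrt(C1 + a^2)


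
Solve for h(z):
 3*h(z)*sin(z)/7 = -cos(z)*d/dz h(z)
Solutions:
 h(z) = C1*cos(z)^(3/7)


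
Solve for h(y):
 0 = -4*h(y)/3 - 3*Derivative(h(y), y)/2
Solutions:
 h(y) = C1*exp(-8*y/9)


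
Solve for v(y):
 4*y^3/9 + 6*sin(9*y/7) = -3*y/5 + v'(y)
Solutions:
 v(y) = C1 + y^4/9 + 3*y^2/10 - 14*cos(9*y/7)/3


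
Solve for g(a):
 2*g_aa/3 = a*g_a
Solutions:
 g(a) = C1 + C2*erfi(sqrt(3)*a/2)


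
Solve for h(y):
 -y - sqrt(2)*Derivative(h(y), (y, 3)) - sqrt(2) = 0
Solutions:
 h(y) = C1 + C2*y + C3*y^2 - sqrt(2)*y^4/48 - y^3/6


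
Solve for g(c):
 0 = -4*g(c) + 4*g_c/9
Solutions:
 g(c) = C1*exp(9*c)


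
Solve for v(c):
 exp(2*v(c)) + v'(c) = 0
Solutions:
 v(c) = log(-sqrt(-1/(C1 - c))) - log(2)/2
 v(c) = log(-1/(C1 - c))/2 - log(2)/2


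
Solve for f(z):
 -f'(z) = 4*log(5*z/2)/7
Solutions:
 f(z) = C1 - 4*z*log(z)/7 - 4*z*log(5)/7 + 4*z*log(2)/7 + 4*z/7


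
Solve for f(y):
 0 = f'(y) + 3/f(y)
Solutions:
 f(y) = -sqrt(C1 - 6*y)
 f(y) = sqrt(C1 - 6*y)


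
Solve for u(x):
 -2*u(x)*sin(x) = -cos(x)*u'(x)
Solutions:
 u(x) = C1/cos(x)^2


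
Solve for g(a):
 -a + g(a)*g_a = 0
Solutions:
 g(a) = -sqrt(C1 + a^2)
 g(a) = sqrt(C1 + a^2)


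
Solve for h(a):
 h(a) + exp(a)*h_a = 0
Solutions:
 h(a) = C1*exp(exp(-a))


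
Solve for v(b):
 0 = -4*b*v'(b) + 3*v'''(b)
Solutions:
 v(b) = C1 + Integral(C2*airyai(6^(2/3)*b/3) + C3*airybi(6^(2/3)*b/3), b)


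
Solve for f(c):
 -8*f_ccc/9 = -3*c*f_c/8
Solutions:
 f(c) = C1 + Integral(C2*airyai(3*c/4) + C3*airybi(3*c/4), c)


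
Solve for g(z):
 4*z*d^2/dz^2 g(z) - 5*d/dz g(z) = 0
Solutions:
 g(z) = C1 + C2*z^(9/4)


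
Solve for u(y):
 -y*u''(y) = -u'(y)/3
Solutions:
 u(y) = C1 + C2*y^(4/3)


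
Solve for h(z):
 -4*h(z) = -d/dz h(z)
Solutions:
 h(z) = C1*exp(4*z)


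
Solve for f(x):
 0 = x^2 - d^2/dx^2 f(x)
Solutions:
 f(x) = C1 + C2*x + x^4/12


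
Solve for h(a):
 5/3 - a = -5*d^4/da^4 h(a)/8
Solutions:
 h(a) = C1 + C2*a + C3*a^2 + C4*a^3 + a^5/75 - a^4/9


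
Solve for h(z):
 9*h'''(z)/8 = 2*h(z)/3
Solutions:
 h(z) = C3*exp(2*2^(1/3)*z/3) + (C1*sin(2^(1/3)*sqrt(3)*z/3) + C2*cos(2^(1/3)*sqrt(3)*z/3))*exp(-2^(1/3)*z/3)


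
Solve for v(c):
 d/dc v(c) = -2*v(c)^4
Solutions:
 v(c) = (-3^(2/3) - 3*3^(1/6)*I)*(1/(C1 + 2*c))^(1/3)/6
 v(c) = (-3^(2/3) + 3*3^(1/6)*I)*(1/(C1 + 2*c))^(1/3)/6
 v(c) = (1/(C1 + 6*c))^(1/3)


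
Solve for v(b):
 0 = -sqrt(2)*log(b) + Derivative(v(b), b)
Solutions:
 v(b) = C1 + sqrt(2)*b*log(b) - sqrt(2)*b


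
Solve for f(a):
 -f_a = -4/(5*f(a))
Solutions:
 f(a) = -sqrt(C1 + 40*a)/5
 f(a) = sqrt(C1 + 40*a)/5


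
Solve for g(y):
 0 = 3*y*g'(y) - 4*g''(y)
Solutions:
 g(y) = C1 + C2*erfi(sqrt(6)*y/4)


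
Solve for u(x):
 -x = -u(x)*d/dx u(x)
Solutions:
 u(x) = -sqrt(C1 + x^2)
 u(x) = sqrt(C1 + x^2)


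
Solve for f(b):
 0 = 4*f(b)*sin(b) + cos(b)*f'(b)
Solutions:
 f(b) = C1*cos(b)^4


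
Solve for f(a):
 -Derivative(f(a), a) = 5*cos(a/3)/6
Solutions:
 f(a) = C1 - 5*sin(a/3)/2


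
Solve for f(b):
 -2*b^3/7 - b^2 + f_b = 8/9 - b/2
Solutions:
 f(b) = C1 + b^4/14 + b^3/3 - b^2/4 + 8*b/9


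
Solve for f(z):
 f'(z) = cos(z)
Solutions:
 f(z) = C1 + sin(z)


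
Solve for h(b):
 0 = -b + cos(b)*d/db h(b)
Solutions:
 h(b) = C1 + Integral(b/cos(b), b)


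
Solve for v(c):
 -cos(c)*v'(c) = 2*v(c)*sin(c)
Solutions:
 v(c) = C1*cos(c)^2


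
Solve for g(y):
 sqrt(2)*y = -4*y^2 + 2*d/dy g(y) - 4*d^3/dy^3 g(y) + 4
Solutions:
 g(y) = C1 + C2*exp(-sqrt(2)*y/2) + C3*exp(sqrt(2)*y/2) + 2*y^3/3 + sqrt(2)*y^2/4 + 6*y


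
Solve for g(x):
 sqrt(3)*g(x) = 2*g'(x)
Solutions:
 g(x) = C1*exp(sqrt(3)*x/2)


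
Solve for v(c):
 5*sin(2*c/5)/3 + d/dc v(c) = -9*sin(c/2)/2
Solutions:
 v(c) = C1 + 25*cos(2*c/5)/6 + 9*cos(c/2)


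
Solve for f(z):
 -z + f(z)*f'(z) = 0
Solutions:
 f(z) = -sqrt(C1 + z^2)
 f(z) = sqrt(C1 + z^2)


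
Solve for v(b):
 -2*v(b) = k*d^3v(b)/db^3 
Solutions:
 v(b) = C1*exp(2^(1/3)*b*(-1/k)^(1/3)) + C2*exp(2^(1/3)*b*(-1/k)^(1/3)*(-1 + sqrt(3)*I)/2) + C3*exp(-2^(1/3)*b*(-1/k)^(1/3)*(1 + sqrt(3)*I)/2)


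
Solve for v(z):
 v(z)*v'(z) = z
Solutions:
 v(z) = -sqrt(C1 + z^2)
 v(z) = sqrt(C1 + z^2)


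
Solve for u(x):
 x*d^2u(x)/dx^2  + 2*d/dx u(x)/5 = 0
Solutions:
 u(x) = C1 + C2*x^(3/5)


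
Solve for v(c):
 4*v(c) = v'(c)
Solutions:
 v(c) = C1*exp(4*c)


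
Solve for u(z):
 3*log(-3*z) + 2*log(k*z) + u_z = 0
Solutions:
 u(z) = C1 + z*(-2*log(-k) - 3*log(3) + 5) - 5*z*log(-z)


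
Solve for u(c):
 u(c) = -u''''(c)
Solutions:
 u(c) = (C1*sin(sqrt(2)*c/2) + C2*cos(sqrt(2)*c/2))*exp(-sqrt(2)*c/2) + (C3*sin(sqrt(2)*c/2) + C4*cos(sqrt(2)*c/2))*exp(sqrt(2)*c/2)


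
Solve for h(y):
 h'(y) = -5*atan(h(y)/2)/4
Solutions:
 Integral(1/atan(_y/2), (_y, h(y))) = C1 - 5*y/4


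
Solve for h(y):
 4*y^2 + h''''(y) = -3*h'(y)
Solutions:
 h(y) = C1 + C4*exp(-3^(1/3)*y) - 4*y^3/9 + (C2*sin(3^(5/6)*y/2) + C3*cos(3^(5/6)*y/2))*exp(3^(1/3)*y/2)


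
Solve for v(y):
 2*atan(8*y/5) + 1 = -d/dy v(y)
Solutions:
 v(y) = C1 - 2*y*atan(8*y/5) - y + 5*log(64*y^2 + 25)/8


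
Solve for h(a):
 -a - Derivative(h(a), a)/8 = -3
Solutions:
 h(a) = C1 - 4*a^2 + 24*a


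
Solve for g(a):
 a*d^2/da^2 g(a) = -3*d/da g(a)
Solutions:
 g(a) = C1 + C2/a^2


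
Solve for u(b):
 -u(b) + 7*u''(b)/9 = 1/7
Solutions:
 u(b) = C1*exp(-3*sqrt(7)*b/7) + C2*exp(3*sqrt(7)*b/7) - 1/7


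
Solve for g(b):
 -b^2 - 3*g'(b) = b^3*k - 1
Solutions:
 g(b) = C1 - b^4*k/12 - b^3/9 + b/3


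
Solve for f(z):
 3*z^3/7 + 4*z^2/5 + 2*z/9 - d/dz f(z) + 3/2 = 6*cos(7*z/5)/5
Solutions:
 f(z) = C1 + 3*z^4/28 + 4*z^3/15 + z^2/9 + 3*z/2 - 6*sin(7*z/5)/7


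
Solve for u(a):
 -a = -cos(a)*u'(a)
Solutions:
 u(a) = C1 + Integral(a/cos(a), a)


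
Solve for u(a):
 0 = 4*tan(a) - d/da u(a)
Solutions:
 u(a) = C1 - 4*log(cos(a))


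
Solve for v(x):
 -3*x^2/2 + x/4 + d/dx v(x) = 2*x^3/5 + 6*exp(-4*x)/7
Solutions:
 v(x) = C1 + x^4/10 + x^3/2 - x^2/8 - 3*exp(-4*x)/14


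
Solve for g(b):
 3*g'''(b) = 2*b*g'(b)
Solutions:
 g(b) = C1 + Integral(C2*airyai(2^(1/3)*3^(2/3)*b/3) + C3*airybi(2^(1/3)*3^(2/3)*b/3), b)


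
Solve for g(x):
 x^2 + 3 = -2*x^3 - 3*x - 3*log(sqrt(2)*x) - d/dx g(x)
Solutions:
 g(x) = C1 - x^4/2 - x^3/3 - 3*x^2/2 - 3*x*log(x) - 3*x*log(2)/2


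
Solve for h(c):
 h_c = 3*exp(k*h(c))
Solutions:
 h(c) = Piecewise((log(-1/(C1*k + 3*c*k))/k, Ne(k, 0)), (nan, True))
 h(c) = Piecewise((C1 + 3*c, Eq(k, 0)), (nan, True))


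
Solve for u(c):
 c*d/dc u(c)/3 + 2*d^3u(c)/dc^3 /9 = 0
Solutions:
 u(c) = C1 + Integral(C2*airyai(-2^(2/3)*3^(1/3)*c/2) + C3*airybi(-2^(2/3)*3^(1/3)*c/2), c)


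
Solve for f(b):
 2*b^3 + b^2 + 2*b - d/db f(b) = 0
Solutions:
 f(b) = C1 + b^4/2 + b^3/3 + b^2


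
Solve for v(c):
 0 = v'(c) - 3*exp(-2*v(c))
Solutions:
 v(c) = log(-sqrt(C1 + 6*c))
 v(c) = log(C1 + 6*c)/2


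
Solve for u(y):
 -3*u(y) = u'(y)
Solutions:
 u(y) = C1*exp(-3*y)


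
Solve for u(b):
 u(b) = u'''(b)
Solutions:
 u(b) = C3*exp(b) + (C1*sin(sqrt(3)*b/2) + C2*cos(sqrt(3)*b/2))*exp(-b/2)


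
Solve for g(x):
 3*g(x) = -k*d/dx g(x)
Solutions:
 g(x) = C1*exp(-3*x/k)


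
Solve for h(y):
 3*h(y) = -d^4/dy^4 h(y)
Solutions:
 h(y) = (C1*sin(sqrt(2)*3^(1/4)*y/2) + C2*cos(sqrt(2)*3^(1/4)*y/2))*exp(-sqrt(2)*3^(1/4)*y/2) + (C3*sin(sqrt(2)*3^(1/4)*y/2) + C4*cos(sqrt(2)*3^(1/4)*y/2))*exp(sqrt(2)*3^(1/4)*y/2)


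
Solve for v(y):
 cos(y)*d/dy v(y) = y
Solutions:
 v(y) = C1 + Integral(y/cos(y), y)


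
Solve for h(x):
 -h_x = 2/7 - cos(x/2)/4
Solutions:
 h(x) = C1 - 2*x/7 + sin(x/2)/2


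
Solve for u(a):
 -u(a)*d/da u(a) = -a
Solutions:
 u(a) = -sqrt(C1 + a^2)
 u(a) = sqrt(C1 + a^2)


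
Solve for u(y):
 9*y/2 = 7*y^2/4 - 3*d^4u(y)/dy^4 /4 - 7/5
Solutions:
 u(y) = C1 + C2*y + C3*y^2 + C4*y^3 + 7*y^6/1080 - y^5/20 - 7*y^4/90


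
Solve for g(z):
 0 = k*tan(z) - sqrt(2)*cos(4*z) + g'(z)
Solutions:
 g(z) = C1 + k*log(cos(z)) + sqrt(2)*sin(4*z)/4


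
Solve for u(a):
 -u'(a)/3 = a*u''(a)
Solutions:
 u(a) = C1 + C2*a^(2/3)


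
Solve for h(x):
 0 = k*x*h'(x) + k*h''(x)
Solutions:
 h(x) = C1 + C2*erf(sqrt(2)*x/2)


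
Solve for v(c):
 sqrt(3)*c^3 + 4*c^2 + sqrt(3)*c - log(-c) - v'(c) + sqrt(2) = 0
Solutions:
 v(c) = C1 + sqrt(3)*c^4/4 + 4*c^3/3 + sqrt(3)*c^2/2 - c*log(-c) + c*(1 + sqrt(2))


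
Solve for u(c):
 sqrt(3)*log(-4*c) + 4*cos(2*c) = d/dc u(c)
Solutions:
 u(c) = C1 + sqrt(3)*c*(log(-c) - 1) + 2*sqrt(3)*c*log(2) + 2*sin(2*c)


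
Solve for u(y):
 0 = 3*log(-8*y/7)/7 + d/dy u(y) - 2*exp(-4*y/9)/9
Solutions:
 u(y) = C1 - 3*y*log(-y)/7 + 3*y*(-3*log(2) + 1 + log(7))/7 - exp(-4*y/9)/2


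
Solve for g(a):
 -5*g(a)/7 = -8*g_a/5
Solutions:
 g(a) = C1*exp(25*a/56)


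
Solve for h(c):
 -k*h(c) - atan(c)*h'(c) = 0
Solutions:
 h(c) = C1*exp(-k*Integral(1/atan(c), c))


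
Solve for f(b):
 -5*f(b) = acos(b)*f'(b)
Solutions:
 f(b) = C1*exp(-5*Integral(1/acos(b), b))


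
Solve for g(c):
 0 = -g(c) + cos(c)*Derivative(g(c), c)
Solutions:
 g(c) = C1*sqrt(sin(c) + 1)/sqrt(sin(c) - 1)


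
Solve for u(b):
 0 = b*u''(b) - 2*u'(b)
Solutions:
 u(b) = C1 + C2*b^3


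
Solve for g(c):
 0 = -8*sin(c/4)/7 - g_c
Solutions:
 g(c) = C1 + 32*cos(c/4)/7


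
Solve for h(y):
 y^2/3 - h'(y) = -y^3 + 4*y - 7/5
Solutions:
 h(y) = C1 + y^4/4 + y^3/9 - 2*y^2 + 7*y/5


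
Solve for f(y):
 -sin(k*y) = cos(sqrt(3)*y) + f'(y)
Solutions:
 f(y) = C1 - sqrt(3)*sin(sqrt(3)*y)/3 + cos(k*y)/k


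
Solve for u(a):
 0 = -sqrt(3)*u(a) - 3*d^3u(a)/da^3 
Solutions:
 u(a) = C3*exp(-3^(5/6)*a/3) + (C1*sin(3^(1/3)*a/2) + C2*cos(3^(1/3)*a/2))*exp(3^(5/6)*a/6)


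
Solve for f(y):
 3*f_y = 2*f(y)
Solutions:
 f(y) = C1*exp(2*y/3)


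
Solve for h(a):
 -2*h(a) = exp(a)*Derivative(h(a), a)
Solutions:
 h(a) = C1*exp(2*exp(-a))


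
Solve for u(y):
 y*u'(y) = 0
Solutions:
 u(y) = C1


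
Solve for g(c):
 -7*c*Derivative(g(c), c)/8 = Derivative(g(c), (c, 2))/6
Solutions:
 g(c) = C1 + C2*erf(sqrt(42)*c/4)


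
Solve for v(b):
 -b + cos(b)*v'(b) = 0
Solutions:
 v(b) = C1 + Integral(b/cos(b), b)


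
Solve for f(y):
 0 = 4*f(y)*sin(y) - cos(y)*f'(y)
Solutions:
 f(y) = C1/cos(y)^4


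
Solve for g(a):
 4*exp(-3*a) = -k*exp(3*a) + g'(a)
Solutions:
 g(a) = C1 + k*exp(3*a)/3 - 4*exp(-3*a)/3


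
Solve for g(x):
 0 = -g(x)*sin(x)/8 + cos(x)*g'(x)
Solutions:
 g(x) = C1/cos(x)^(1/8)


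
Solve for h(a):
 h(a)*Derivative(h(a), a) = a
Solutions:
 h(a) = -sqrt(C1 + a^2)
 h(a) = sqrt(C1 + a^2)


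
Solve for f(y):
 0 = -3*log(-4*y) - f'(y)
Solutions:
 f(y) = C1 - 3*y*log(-y) + 3*y*(1 - 2*log(2))


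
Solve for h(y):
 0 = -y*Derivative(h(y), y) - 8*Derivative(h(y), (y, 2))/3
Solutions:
 h(y) = C1 + C2*erf(sqrt(3)*y/4)


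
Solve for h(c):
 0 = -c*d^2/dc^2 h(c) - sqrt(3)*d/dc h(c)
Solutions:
 h(c) = C1 + C2*c^(1 - sqrt(3))


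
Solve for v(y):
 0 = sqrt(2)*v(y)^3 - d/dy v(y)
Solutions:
 v(y) = -sqrt(2)*sqrt(-1/(C1 + sqrt(2)*y))/2
 v(y) = sqrt(2)*sqrt(-1/(C1 + sqrt(2)*y))/2


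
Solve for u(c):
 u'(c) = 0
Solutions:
 u(c) = C1


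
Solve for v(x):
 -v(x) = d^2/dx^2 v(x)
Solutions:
 v(x) = C1*sin(x) + C2*cos(x)


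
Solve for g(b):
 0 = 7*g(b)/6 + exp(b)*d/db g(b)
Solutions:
 g(b) = C1*exp(7*exp(-b)/6)


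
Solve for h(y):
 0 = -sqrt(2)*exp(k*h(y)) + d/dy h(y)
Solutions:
 h(y) = Piecewise((log(-1/(C1*k + sqrt(2)*k*y))/k, Ne(k, 0)), (nan, True))
 h(y) = Piecewise((C1 + sqrt(2)*y, Eq(k, 0)), (nan, True))


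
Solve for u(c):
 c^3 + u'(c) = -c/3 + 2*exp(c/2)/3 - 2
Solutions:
 u(c) = C1 - c^4/4 - c^2/6 - 2*c + 4*exp(c/2)/3


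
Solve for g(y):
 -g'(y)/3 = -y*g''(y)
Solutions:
 g(y) = C1 + C2*y^(4/3)


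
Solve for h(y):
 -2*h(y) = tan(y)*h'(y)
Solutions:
 h(y) = C1/sin(y)^2


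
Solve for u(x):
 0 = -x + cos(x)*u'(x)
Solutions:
 u(x) = C1 + Integral(x/cos(x), x)


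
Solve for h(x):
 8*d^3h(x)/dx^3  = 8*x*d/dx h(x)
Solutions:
 h(x) = C1 + Integral(C2*airyai(x) + C3*airybi(x), x)


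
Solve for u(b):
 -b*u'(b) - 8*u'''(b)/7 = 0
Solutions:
 u(b) = C1 + Integral(C2*airyai(-7^(1/3)*b/2) + C3*airybi(-7^(1/3)*b/2), b)


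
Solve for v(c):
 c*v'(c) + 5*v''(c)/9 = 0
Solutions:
 v(c) = C1 + C2*erf(3*sqrt(10)*c/10)


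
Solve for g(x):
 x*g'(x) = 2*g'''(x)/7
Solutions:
 g(x) = C1 + Integral(C2*airyai(2^(2/3)*7^(1/3)*x/2) + C3*airybi(2^(2/3)*7^(1/3)*x/2), x)


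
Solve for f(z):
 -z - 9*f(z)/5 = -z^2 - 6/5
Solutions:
 f(z) = 5*z^2/9 - 5*z/9 + 2/3


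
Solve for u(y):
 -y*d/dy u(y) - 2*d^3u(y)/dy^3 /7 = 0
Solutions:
 u(y) = C1 + Integral(C2*airyai(-2^(2/3)*7^(1/3)*y/2) + C3*airybi(-2^(2/3)*7^(1/3)*y/2), y)


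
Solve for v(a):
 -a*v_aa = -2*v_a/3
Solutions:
 v(a) = C1 + C2*a^(5/3)


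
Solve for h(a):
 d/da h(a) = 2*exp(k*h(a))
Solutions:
 h(a) = Piecewise((log(-1/(C1*k + 2*a*k))/k, Ne(k, 0)), (nan, True))
 h(a) = Piecewise((C1 + 2*a, Eq(k, 0)), (nan, True))


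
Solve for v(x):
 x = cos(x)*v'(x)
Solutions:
 v(x) = C1 + Integral(x/cos(x), x)


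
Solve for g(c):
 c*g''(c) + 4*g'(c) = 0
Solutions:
 g(c) = C1 + C2/c^3


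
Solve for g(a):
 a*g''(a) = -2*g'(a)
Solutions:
 g(a) = C1 + C2/a


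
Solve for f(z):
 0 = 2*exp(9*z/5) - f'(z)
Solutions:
 f(z) = C1 + 10*exp(9*z/5)/9


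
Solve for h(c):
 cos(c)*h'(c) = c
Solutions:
 h(c) = C1 + Integral(c/cos(c), c)


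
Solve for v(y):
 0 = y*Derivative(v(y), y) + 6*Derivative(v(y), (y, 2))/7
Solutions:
 v(y) = C1 + C2*erf(sqrt(21)*y/6)


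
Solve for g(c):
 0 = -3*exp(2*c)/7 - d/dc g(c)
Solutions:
 g(c) = C1 - 3*exp(2*c)/14


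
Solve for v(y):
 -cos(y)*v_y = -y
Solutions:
 v(y) = C1 + Integral(y/cos(y), y)


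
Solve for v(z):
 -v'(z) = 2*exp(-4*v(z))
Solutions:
 v(z) = log(-I*(C1 - 8*z)^(1/4))
 v(z) = log(I*(C1 - 8*z)^(1/4))
 v(z) = log(-(C1 - 8*z)^(1/4))
 v(z) = log(C1 - 8*z)/4


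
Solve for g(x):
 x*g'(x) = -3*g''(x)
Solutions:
 g(x) = C1 + C2*erf(sqrt(6)*x/6)


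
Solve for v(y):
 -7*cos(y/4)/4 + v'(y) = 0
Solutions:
 v(y) = C1 + 7*sin(y/4)


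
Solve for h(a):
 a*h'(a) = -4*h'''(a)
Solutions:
 h(a) = C1 + Integral(C2*airyai(-2^(1/3)*a/2) + C3*airybi(-2^(1/3)*a/2), a)


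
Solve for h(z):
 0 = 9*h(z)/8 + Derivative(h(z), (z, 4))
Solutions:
 h(z) = (C1*sin(2^(3/4)*sqrt(3)*z/4) + C2*cos(2^(3/4)*sqrt(3)*z/4))*exp(-2^(3/4)*sqrt(3)*z/4) + (C3*sin(2^(3/4)*sqrt(3)*z/4) + C4*cos(2^(3/4)*sqrt(3)*z/4))*exp(2^(3/4)*sqrt(3)*z/4)


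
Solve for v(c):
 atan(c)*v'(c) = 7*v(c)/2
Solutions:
 v(c) = C1*exp(7*Integral(1/atan(c), c)/2)


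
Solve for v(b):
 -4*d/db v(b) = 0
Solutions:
 v(b) = C1


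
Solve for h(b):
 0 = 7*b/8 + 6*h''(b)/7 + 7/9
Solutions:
 h(b) = C1 + C2*b - 49*b^3/288 - 49*b^2/108


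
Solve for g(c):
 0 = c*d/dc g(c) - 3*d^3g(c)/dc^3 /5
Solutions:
 g(c) = C1 + Integral(C2*airyai(3^(2/3)*5^(1/3)*c/3) + C3*airybi(3^(2/3)*5^(1/3)*c/3), c)


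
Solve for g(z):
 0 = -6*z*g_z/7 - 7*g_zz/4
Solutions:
 g(z) = C1 + C2*erf(2*sqrt(3)*z/7)


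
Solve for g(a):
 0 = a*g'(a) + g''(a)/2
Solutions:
 g(a) = C1 + C2*erf(a)


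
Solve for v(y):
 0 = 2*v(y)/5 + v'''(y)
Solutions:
 v(y) = C3*exp(-2^(1/3)*5^(2/3)*y/5) + (C1*sin(2^(1/3)*sqrt(3)*5^(2/3)*y/10) + C2*cos(2^(1/3)*sqrt(3)*5^(2/3)*y/10))*exp(2^(1/3)*5^(2/3)*y/10)


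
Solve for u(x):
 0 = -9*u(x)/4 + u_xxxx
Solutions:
 u(x) = C1*exp(-sqrt(6)*x/2) + C2*exp(sqrt(6)*x/2) + C3*sin(sqrt(6)*x/2) + C4*cos(sqrt(6)*x/2)


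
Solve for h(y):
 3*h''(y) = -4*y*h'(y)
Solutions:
 h(y) = C1 + C2*erf(sqrt(6)*y/3)


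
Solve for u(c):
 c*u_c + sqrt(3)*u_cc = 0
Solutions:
 u(c) = C1 + C2*erf(sqrt(2)*3^(3/4)*c/6)


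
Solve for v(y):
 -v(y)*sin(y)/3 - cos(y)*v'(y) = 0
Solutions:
 v(y) = C1*cos(y)^(1/3)


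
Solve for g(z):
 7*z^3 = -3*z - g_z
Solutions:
 g(z) = C1 - 7*z^4/4 - 3*z^2/2


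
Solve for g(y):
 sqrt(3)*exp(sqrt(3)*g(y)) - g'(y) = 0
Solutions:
 g(y) = sqrt(3)*(2*log(-1/(C1 + sqrt(3)*y)) - log(3))/6


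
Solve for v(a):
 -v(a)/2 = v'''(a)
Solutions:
 v(a) = C3*exp(-2^(2/3)*a/2) + (C1*sin(2^(2/3)*sqrt(3)*a/4) + C2*cos(2^(2/3)*sqrt(3)*a/4))*exp(2^(2/3)*a/4)


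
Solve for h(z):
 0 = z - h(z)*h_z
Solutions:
 h(z) = -sqrt(C1 + z^2)
 h(z) = sqrt(C1 + z^2)


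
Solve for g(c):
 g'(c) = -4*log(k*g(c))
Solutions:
 li(k*g(c))/k = C1 - 4*c


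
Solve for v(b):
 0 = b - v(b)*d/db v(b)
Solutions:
 v(b) = -sqrt(C1 + b^2)
 v(b) = sqrt(C1 + b^2)


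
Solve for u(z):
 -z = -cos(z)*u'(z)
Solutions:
 u(z) = C1 + Integral(z/cos(z), z)


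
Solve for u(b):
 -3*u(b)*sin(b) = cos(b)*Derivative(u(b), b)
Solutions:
 u(b) = C1*cos(b)^3


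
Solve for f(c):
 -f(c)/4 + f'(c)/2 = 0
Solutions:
 f(c) = C1*exp(c/2)


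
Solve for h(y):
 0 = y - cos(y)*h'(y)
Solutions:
 h(y) = C1 + Integral(y/cos(y), y)


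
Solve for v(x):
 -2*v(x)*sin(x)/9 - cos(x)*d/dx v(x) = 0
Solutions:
 v(x) = C1*cos(x)^(2/9)


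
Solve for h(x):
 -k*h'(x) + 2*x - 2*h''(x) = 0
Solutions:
 h(x) = C1 + C2*exp(-k*x/2) + x^2/k - 4*x/k^2


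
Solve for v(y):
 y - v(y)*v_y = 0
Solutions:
 v(y) = -sqrt(C1 + y^2)
 v(y) = sqrt(C1 + y^2)


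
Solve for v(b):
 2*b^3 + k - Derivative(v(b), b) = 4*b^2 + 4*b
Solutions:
 v(b) = C1 + b^4/2 - 4*b^3/3 - 2*b^2 + b*k


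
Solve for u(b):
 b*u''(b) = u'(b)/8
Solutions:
 u(b) = C1 + C2*b^(9/8)


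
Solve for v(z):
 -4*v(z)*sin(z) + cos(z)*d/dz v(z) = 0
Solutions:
 v(z) = C1/cos(z)^4


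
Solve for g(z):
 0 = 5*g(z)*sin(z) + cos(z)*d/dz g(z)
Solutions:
 g(z) = C1*cos(z)^5


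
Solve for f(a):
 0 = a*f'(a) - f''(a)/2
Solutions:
 f(a) = C1 + C2*erfi(a)


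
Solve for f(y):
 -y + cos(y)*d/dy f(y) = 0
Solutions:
 f(y) = C1 + Integral(y/cos(y), y)


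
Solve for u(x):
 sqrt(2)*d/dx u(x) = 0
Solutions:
 u(x) = C1


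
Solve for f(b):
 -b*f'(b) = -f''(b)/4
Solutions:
 f(b) = C1 + C2*erfi(sqrt(2)*b)


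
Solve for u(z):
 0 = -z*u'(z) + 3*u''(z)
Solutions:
 u(z) = C1 + C2*erfi(sqrt(6)*z/6)


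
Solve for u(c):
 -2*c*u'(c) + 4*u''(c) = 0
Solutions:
 u(c) = C1 + C2*erfi(c/2)


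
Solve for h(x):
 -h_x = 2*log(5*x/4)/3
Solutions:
 h(x) = C1 - 2*x*log(x)/3 - 2*x*log(5)/3 + 2*x/3 + 4*x*log(2)/3


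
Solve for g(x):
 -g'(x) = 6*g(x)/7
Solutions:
 g(x) = C1*exp(-6*x/7)


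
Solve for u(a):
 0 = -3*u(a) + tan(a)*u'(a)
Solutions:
 u(a) = C1*sin(a)^3


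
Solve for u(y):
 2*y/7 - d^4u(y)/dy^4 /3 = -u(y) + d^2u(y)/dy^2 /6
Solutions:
 u(y) = C1*exp(-sqrt(6)*y/2) + C2*exp(sqrt(6)*y/2) + C3*sin(sqrt(2)*y) + C4*cos(sqrt(2)*y) - 2*y/7


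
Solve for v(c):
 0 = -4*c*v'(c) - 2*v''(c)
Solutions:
 v(c) = C1 + C2*erf(c)


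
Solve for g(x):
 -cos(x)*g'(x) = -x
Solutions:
 g(x) = C1 + Integral(x/cos(x), x)


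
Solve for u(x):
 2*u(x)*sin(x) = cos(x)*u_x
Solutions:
 u(x) = C1/cos(x)^2


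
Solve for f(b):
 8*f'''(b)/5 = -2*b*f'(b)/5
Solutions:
 f(b) = C1 + Integral(C2*airyai(-2^(1/3)*b/2) + C3*airybi(-2^(1/3)*b/2), b)


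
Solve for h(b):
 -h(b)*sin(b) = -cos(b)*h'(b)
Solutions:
 h(b) = C1/cos(b)


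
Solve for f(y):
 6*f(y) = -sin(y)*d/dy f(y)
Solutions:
 f(y) = C1*(cos(y)^3 + 3*cos(y)^2 + 3*cos(y) + 1)/(cos(y)^3 - 3*cos(y)^2 + 3*cos(y) - 1)


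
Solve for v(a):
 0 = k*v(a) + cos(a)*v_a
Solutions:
 v(a) = C1*exp(k*(log(sin(a) - 1) - log(sin(a) + 1))/2)


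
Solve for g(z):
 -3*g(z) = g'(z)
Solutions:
 g(z) = C1*exp(-3*z)


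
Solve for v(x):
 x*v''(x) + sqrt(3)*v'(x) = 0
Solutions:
 v(x) = C1 + C2*x^(1 - sqrt(3))


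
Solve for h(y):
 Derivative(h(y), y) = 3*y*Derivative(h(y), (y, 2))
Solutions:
 h(y) = C1 + C2*y^(4/3)


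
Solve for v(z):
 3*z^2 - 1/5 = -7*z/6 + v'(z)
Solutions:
 v(z) = C1 + z^3 + 7*z^2/12 - z/5


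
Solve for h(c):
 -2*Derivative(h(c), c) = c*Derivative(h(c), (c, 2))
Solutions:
 h(c) = C1 + C2/c


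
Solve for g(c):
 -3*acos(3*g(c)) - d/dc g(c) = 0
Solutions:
 Integral(1/acos(3*_y), (_y, g(c))) = C1 - 3*c


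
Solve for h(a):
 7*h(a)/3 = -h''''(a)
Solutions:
 h(a) = (C1*sin(sqrt(2)*3^(3/4)*7^(1/4)*a/6) + C2*cos(sqrt(2)*3^(3/4)*7^(1/4)*a/6))*exp(-sqrt(2)*3^(3/4)*7^(1/4)*a/6) + (C3*sin(sqrt(2)*3^(3/4)*7^(1/4)*a/6) + C4*cos(sqrt(2)*3^(3/4)*7^(1/4)*a/6))*exp(sqrt(2)*3^(3/4)*7^(1/4)*a/6)


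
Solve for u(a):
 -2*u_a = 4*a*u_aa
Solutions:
 u(a) = C1 + C2*sqrt(a)


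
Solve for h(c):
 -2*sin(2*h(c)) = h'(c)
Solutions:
 h(c) = pi - acos((-C1 - exp(8*c))/(C1 - exp(8*c)))/2
 h(c) = acos((-C1 - exp(8*c))/(C1 - exp(8*c)))/2


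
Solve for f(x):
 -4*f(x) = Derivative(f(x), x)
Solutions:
 f(x) = C1*exp(-4*x)


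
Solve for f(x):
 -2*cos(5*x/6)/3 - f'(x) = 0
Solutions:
 f(x) = C1 - 4*sin(5*x/6)/5


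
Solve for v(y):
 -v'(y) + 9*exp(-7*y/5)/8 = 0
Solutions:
 v(y) = C1 - 45*exp(-7*y/5)/56


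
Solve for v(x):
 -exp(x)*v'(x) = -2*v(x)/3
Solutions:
 v(x) = C1*exp(-2*exp(-x)/3)


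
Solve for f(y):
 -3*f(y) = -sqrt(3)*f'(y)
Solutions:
 f(y) = C1*exp(sqrt(3)*y)


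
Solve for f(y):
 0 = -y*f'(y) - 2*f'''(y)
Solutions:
 f(y) = C1 + Integral(C2*airyai(-2^(2/3)*y/2) + C3*airybi(-2^(2/3)*y/2), y)


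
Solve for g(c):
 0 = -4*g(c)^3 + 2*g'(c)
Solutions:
 g(c) = -sqrt(2)*sqrt(-1/(C1 + 2*c))/2
 g(c) = sqrt(2)*sqrt(-1/(C1 + 2*c))/2


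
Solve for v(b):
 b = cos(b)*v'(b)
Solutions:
 v(b) = C1 + Integral(b/cos(b), b)


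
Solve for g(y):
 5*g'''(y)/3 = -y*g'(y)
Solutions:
 g(y) = C1 + Integral(C2*airyai(-3^(1/3)*5^(2/3)*y/5) + C3*airybi(-3^(1/3)*5^(2/3)*y/5), y)


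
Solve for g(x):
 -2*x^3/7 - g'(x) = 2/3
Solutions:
 g(x) = C1 - x^4/14 - 2*x/3


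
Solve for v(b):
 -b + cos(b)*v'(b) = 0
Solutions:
 v(b) = C1 + Integral(b/cos(b), b)


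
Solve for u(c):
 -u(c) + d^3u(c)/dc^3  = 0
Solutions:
 u(c) = C3*exp(c) + (C1*sin(sqrt(3)*c/2) + C2*cos(sqrt(3)*c/2))*exp(-c/2)


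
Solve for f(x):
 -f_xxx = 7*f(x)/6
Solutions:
 f(x) = C3*exp(-6^(2/3)*7^(1/3)*x/6) + (C1*sin(2^(2/3)*3^(1/6)*7^(1/3)*x/4) + C2*cos(2^(2/3)*3^(1/6)*7^(1/3)*x/4))*exp(6^(2/3)*7^(1/3)*x/12)


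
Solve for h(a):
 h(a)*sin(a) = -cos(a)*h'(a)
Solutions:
 h(a) = C1*cos(a)


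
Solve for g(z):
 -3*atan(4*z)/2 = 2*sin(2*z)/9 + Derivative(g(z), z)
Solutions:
 g(z) = C1 - 3*z*atan(4*z)/2 + 3*log(16*z^2 + 1)/16 + cos(2*z)/9


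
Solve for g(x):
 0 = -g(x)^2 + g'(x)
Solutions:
 g(x) = -1/(C1 + x)


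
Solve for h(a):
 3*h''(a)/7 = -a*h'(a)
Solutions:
 h(a) = C1 + C2*erf(sqrt(42)*a/6)


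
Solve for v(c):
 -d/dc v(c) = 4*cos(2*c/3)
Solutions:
 v(c) = C1 - 6*sin(2*c/3)


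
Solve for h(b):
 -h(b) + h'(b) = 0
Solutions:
 h(b) = C1*exp(b)


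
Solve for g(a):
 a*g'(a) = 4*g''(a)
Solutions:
 g(a) = C1 + C2*erfi(sqrt(2)*a/4)


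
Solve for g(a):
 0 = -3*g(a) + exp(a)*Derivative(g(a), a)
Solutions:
 g(a) = C1*exp(-3*exp(-a))


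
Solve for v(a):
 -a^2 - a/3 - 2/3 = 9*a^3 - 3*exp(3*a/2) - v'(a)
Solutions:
 v(a) = C1 + 9*a^4/4 + a^3/3 + a^2/6 + 2*a/3 - 2*exp(3*a/2)


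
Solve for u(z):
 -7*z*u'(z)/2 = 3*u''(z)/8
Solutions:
 u(z) = C1 + C2*erf(sqrt(42)*z/3)


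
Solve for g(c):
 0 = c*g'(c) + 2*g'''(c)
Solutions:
 g(c) = C1 + Integral(C2*airyai(-2^(2/3)*c/2) + C3*airybi(-2^(2/3)*c/2), c)


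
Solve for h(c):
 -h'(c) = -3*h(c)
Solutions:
 h(c) = C1*exp(3*c)


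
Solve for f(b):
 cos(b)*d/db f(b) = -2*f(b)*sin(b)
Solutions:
 f(b) = C1*cos(b)^2


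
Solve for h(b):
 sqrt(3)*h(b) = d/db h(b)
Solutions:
 h(b) = C1*exp(sqrt(3)*b)


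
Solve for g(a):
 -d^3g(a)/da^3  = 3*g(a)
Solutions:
 g(a) = C3*exp(-3^(1/3)*a) + (C1*sin(3^(5/6)*a/2) + C2*cos(3^(5/6)*a/2))*exp(3^(1/3)*a/2)


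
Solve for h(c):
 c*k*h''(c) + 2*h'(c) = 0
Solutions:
 h(c) = C1 + c^(((re(k) - 2)*re(k) + im(k)^2)/(re(k)^2 + im(k)^2))*(C2*sin(2*log(c)*Abs(im(k))/(re(k)^2 + im(k)^2)) + C3*cos(2*log(c)*im(k)/(re(k)^2 + im(k)^2)))


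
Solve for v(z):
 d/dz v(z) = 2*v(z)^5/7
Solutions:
 v(z) = -7^(1/4)*(-1/(C1 + 8*z))^(1/4)
 v(z) = 7^(1/4)*(-1/(C1 + 8*z))^(1/4)
 v(z) = -7^(1/4)*I*(-1/(C1 + 8*z))^(1/4)
 v(z) = 7^(1/4)*I*(-1/(C1 + 8*z))^(1/4)


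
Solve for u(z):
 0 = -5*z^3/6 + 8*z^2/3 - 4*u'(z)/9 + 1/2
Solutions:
 u(z) = C1 - 15*z^4/32 + 2*z^3 + 9*z/8


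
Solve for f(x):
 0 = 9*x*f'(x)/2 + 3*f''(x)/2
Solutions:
 f(x) = C1 + C2*erf(sqrt(6)*x/2)


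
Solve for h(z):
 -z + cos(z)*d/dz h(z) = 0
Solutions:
 h(z) = C1 + Integral(z/cos(z), z)


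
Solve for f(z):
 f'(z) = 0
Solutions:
 f(z) = C1


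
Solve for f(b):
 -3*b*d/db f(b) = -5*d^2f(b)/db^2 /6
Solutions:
 f(b) = C1 + C2*erfi(3*sqrt(5)*b/5)


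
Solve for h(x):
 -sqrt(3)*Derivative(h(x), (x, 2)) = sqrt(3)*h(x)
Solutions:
 h(x) = C1*sin(x) + C2*cos(x)


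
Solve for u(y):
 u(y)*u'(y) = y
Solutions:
 u(y) = -sqrt(C1 + y^2)
 u(y) = sqrt(C1 + y^2)


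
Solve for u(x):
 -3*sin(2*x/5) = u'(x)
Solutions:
 u(x) = C1 + 15*cos(2*x/5)/2
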